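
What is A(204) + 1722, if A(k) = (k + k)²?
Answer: 168186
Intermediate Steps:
A(k) = 4*k² (A(k) = (2*k)² = 4*k²)
A(204) + 1722 = 4*204² + 1722 = 4*41616 + 1722 = 166464 + 1722 = 168186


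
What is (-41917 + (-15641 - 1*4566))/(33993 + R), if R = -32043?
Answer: -10354/325 ≈ -31.858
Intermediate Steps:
(-41917 + (-15641 - 1*4566))/(33993 + R) = (-41917 + (-15641 - 1*4566))/(33993 - 32043) = (-41917 + (-15641 - 4566))/1950 = (-41917 - 20207)*(1/1950) = -62124*1/1950 = -10354/325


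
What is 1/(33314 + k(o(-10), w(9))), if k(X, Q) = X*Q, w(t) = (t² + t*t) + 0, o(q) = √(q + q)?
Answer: 16657/555173738 - 81*I*√5/277586869 ≈ 3.0003e-5 - 6.5249e-7*I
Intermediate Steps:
o(q) = √2*√q (o(q) = √(2*q) = √2*√q)
w(t) = 2*t² (w(t) = (t² + t²) + 0 = 2*t² + 0 = 2*t²)
k(X, Q) = Q*X
1/(33314 + k(o(-10), w(9))) = 1/(33314 + (2*9²)*(√2*√(-10))) = 1/(33314 + (2*81)*(√2*(I*√10))) = 1/(33314 + 162*(2*I*√5)) = 1/(33314 + 324*I*√5)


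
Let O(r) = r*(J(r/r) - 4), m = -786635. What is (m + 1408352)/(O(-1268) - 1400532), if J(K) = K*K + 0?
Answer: -207239/465576 ≈ -0.44512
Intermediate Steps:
J(K) = K² (J(K) = K² + 0 = K²)
O(r) = -3*r (O(r) = r*((r/r)² - 4) = r*(1² - 4) = r*(1 - 4) = r*(-3) = -3*r)
(m + 1408352)/(O(-1268) - 1400532) = (-786635 + 1408352)/(-3*(-1268) - 1400532) = 621717/(3804 - 1400532) = 621717/(-1396728) = 621717*(-1/1396728) = -207239/465576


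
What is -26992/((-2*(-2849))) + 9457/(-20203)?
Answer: -42800383/8222621 ≈ -5.2052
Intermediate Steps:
-26992/((-2*(-2849))) + 9457/(-20203) = -26992/5698 + 9457*(-1/20203) = -26992*1/5698 - 9457/20203 = -1928/407 - 9457/20203 = -42800383/8222621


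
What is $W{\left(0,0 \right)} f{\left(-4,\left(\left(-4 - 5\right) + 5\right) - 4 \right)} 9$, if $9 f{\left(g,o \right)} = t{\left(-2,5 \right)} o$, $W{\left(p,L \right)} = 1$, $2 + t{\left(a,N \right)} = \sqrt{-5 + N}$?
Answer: $16$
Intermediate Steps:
$t{\left(a,N \right)} = -2 + \sqrt{-5 + N}$
$f{\left(g,o \right)} = - \frac{2 o}{9}$ ($f{\left(g,o \right)} = \frac{\left(-2 + \sqrt{-5 + 5}\right) o}{9} = \frac{\left(-2 + \sqrt{0}\right) o}{9} = \frac{\left(-2 + 0\right) o}{9} = \frac{\left(-2\right) o}{9} = - \frac{2 o}{9}$)
$W{\left(0,0 \right)} f{\left(-4,\left(\left(-4 - 5\right) + 5\right) - 4 \right)} 9 = 1 \left(- \frac{2 \left(\left(\left(-4 - 5\right) + 5\right) - 4\right)}{9}\right) 9 = 1 \left(- \frac{2 \left(\left(-9 + 5\right) - 4\right)}{9}\right) 9 = 1 \left(- \frac{2 \left(-4 - 4\right)}{9}\right) 9 = 1 \left(\left(- \frac{2}{9}\right) \left(-8\right)\right) 9 = 1 \cdot \frac{16}{9} \cdot 9 = \frac{16}{9} \cdot 9 = 16$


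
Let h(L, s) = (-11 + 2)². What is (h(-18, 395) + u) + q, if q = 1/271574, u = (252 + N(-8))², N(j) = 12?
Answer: 18949618999/271574 ≈ 69777.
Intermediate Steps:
h(L, s) = 81 (h(L, s) = (-9)² = 81)
u = 69696 (u = (252 + 12)² = 264² = 69696)
q = 1/271574 ≈ 3.6822e-6
(h(-18, 395) + u) + q = (81 + 69696) + 1/271574 = 69777 + 1/271574 = 18949618999/271574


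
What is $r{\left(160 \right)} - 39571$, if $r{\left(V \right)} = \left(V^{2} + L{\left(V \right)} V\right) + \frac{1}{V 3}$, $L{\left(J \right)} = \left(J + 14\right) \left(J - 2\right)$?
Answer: $\frac{2104679521}{480} \approx 4.3848 \cdot 10^{6}$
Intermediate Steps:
$L{\left(J \right)} = \left(-2 + J\right) \left(14 + J\right)$ ($L{\left(J \right)} = \left(14 + J\right) \left(-2 + J\right) = \left(-2 + J\right) \left(14 + J\right)$)
$r{\left(V \right)} = V^{2} + \frac{1}{3 V} + V \left(-28 + V^{2} + 12 V\right)$ ($r{\left(V \right)} = \left(V^{2} + \left(-28 + V^{2} + 12 V\right) V\right) + \frac{1}{V 3} = \left(V^{2} + V \left(-28 + V^{2} + 12 V\right)\right) + \frac{1}{3 V} = V^{2} + \frac{1}{3 V} + V \left(-28 + V^{2} + 12 V\right)$)
$r{\left(160 \right)} - 39571 = \left(160^{3} - 4480 + 13 \cdot 160^{2} + \frac{1}{3 \cdot 160}\right) - 39571 = \left(4096000 - 4480 + 13 \cdot 25600 + \frac{1}{3} \cdot \frac{1}{160}\right) - 39571 = \left(4096000 - 4480 + 332800 + \frac{1}{480}\right) - 39571 = \frac{2123673601}{480} - 39571 = \frac{2104679521}{480}$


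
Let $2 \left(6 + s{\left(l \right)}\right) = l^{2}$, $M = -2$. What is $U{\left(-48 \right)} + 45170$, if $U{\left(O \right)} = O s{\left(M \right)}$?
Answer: $45362$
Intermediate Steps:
$s{\left(l \right)} = -6 + \frac{l^{2}}{2}$
$U{\left(O \right)} = - 4 O$ ($U{\left(O \right)} = O \left(-6 + \frac{\left(-2\right)^{2}}{2}\right) = O \left(-6 + \frac{1}{2} \cdot 4\right) = O \left(-6 + 2\right) = O \left(-4\right) = - 4 O$)
$U{\left(-48 \right)} + 45170 = \left(-4\right) \left(-48\right) + 45170 = 192 + 45170 = 45362$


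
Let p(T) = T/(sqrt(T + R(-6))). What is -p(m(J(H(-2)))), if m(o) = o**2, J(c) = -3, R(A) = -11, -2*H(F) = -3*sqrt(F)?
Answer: 9*I*sqrt(2)/2 ≈ 6.364*I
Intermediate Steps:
H(F) = 3*sqrt(F)/2 (H(F) = -(-3)*sqrt(F)/2 = 3*sqrt(F)/2)
p(T) = T/sqrt(-11 + T) (p(T) = T/(sqrt(T - 11)) = T/(sqrt(-11 + T)) = T/sqrt(-11 + T))
-p(m(J(H(-2)))) = -(-3)**2/sqrt(-11 + (-3)**2) = -9/sqrt(-11 + 9) = -9/sqrt(-2) = -9*(-I*sqrt(2)/2) = -(-9)*I*sqrt(2)/2 = 9*I*sqrt(2)/2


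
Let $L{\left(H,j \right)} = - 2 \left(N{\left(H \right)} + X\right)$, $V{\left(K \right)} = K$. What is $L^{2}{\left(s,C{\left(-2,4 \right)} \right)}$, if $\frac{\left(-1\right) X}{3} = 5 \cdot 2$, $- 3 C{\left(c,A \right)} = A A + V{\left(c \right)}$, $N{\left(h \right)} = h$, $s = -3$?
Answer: $4356$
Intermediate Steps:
$C{\left(c,A \right)} = - \frac{c}{3} - \frac{A^{2}}{3}$ ($C{\left(c,A \right)} = - \frac{A A + c}{3} = - \frac{A^{2} + c}{3} = - \frac{c + A^{2}}{3} = - \frac{c}{3} - \frac{A^{2}}{3}$)
$X = -30$ ($X = - 3 \cdot 5 \cdot 2 = \left(-3\right) 10 = -30$)
$L{\left(H,j \right)} = 60 - 2 H$ ($L{\left(H,j \right)} = - 2 \left(H - 30\right) = - 2 \left(-30 + H\right) = 60 - 2 H$)
$L^{2}{\left(s,C{\left(-2,4 \right)} \right)} = \left(60 - -6\right)^{2} = \left(60 + 6\right)^{2} = 66^{2} = 4356$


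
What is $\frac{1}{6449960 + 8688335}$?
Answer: $\frac{1}{15138295} \approx 6.6058 \cdot 10^{-8}$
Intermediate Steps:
$\frac{1}{6449960 + 8688335} = \frac{1}{15138295}$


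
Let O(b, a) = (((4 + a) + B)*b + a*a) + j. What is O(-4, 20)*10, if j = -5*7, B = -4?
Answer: 2850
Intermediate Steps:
j = -35
O(b, a) = -35 + a² + a*b (O(b, a) = (((4 + a) - 4)*b + a*a) - 35 = (a*b + a²) - 35 = (a² + a*b) - 35 = -35 + a² + a*b)
O(-4, 20)*10 = (-35 + 20² + 20*(-4))*10 = (-35 + 400 - 80)*10 = 285*10 = 2850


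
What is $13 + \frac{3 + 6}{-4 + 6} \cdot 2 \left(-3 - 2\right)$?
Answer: $-32$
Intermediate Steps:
$13 + \frac{3 + 6}{-4 + 6} \cdot 2 \left(-3 - 2\right) = 13 + \frac{9}{2} \cdot 2 \left(-5\right) = 13 + 9 \cdot \frac{1}{2} \left(-10\right) = 13 + \frac{9}{2} \left(-10\right) = 13 - 45 = -32$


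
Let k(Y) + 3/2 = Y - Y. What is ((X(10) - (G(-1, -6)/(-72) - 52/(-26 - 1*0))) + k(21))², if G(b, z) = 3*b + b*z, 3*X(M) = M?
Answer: 1/64 ≈ 0.015625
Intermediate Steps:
X(M) = M/3
k(Y) = -3/2 (k(Y) = -3/2 + (Y - Y) = -3/2 + 0 = -3/2)
((X(10) - (G(-1, -6)/(-72) - 52/(-26 - 1*0))) + k(21))² = (((⅓)*10 - (-(3 - 6)/(-72) - 52/(-26 - 1*0))) - 3/2)² = ((10/3 - (-1*(-3)*(-1/72) - 52/(-26 + 0))) - 3/2)² = ((10/3 - (3*(-1/72) - 52/(-26))) - 3/2)² = ((10/3 - (-1/24 - 52*(-1/26))) - 3/2)² = ((10/3 - (-1/24 + 2)) - 3/2)² = ((10/3 - 1*47/24) - 3/2)² = ((10/3 - 47/24) - 3/2)² = (11/8 - 3/2)² = (-⅛)² = 1/64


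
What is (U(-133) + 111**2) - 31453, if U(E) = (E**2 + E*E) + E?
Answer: 16113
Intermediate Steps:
U(E) = E + 2*E**2 (U(E) = (E**2 + E**2) + E = 2*E**2 + E = E + 2*E**2)
(U(-133) + 111**2) - 31453 = (-133*(1 + 2*(-133)) + 111**2) - 31453 = (-133*(1 - 266) + 12321) - 31453 = (-133*(-265) + 12321) - 31453 = (35245 + 12321) - 31453 = 47566 - 31453 = 16113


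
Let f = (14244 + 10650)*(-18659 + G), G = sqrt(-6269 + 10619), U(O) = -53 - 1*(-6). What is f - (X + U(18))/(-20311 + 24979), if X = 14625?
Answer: -1084136346053/2334 + 124470*sqrt(174) ≈ -4.6286e+8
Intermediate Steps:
U(O) = -47 (U(O) = -53 + 6 = -47)
G = 5*sqrt(174) (G = sqrt(4350) = 5*sqrt(174) ≈ 65.955)
f = -464497146 + 124470*sqrt(174) (f = (14244 + 10650)*(-18659 + 5*sqrt(174)) = 24894*(-18659 + 5*sqrt(174)) = -464497146 + 124470*sqrt(174) ≈ -4.6286e+8)
f - (X + U(18))/(-20311 + 24979) = (-464497146 + 124470*sqrt(174)) - (14625 - 47)/(-20311 + 24979) = (-464497146 + 124470*sqrt(174)) - 14578/4668 = (-464497146 + 124470*sqrt(174)) - 1*7289/2334 = (-464497146 + 124470*sqrt(174)) - 7289/2334 = -1084136346053/2334 + 124470*sqrt(174)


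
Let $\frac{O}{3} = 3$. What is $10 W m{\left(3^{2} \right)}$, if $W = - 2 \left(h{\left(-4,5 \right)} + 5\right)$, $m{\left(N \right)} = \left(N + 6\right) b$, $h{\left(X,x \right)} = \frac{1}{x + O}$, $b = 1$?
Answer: $- \frac{10650}{7} \approx -1521.4$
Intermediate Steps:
$O = 9$ ($O = 3 \cdot 3 = 9$)
$h{\left(X,x \right)} = \frac{1}{9 + x}$ ($h{\left(X,x \right)} = \frac{1}{x + 9} = \frac{1}{9 + x}$)
$m{\left(N \right)} = 6 + N$ ($m{\left(N \right)} = \left(N + 6\right) 1 = \left(6 + N\right) 1 = 6 + N$)
$W = - \frac{71}{7}$ ($W = - 2 \left(\frac{1}{9 + 5} + 5\right) = - 2 \left(\frac{1}{14} + 5\right) = \left(-2\right) \frac{71}{14} = - \frac{71}{7} \approx -10.143$)
$10 W m{\left(3^{2} \right)} = 10 \left(- \frac{71}{7}\right) \left(6 + 3^{2}\right) = - \frac{710 \left(6 + 9\right)}{7} = \left(- \frac{710}{7}\right) 15 = - \frac{10650}{7}$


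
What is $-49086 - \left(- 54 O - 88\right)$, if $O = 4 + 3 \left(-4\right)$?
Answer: $-49430$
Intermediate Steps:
$O = -8$ ($O = 4 - 12 = -8$)
$-49086 - \left(- 54 O - 88\right) = -49086 - \left(\left(-54\right) \left(-8\right) - 88\right) = -49086 - \left(432 - 88\right) = -49086 - 344 = -49430$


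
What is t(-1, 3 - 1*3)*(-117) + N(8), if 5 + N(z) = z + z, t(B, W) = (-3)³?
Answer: 3170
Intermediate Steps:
t(B, W) = -27
N(z) = -5 + 2*z (N(z) = -5 + (z + z) = -5 + 2*z)
t(-1, 3 - 1*3)*(-117) + N(8) = -27*(-117) + (-5 + 2*8) = 3159 + (-5 + 16) = 3159 + 11 = 3170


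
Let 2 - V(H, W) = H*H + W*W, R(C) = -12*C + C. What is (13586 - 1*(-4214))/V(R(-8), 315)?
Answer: -17800/106967 ≈ -0.16641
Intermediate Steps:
R(C) = -11*C
V(H, W) = 2 - H² - W² (V(H, W) = 2 - (H*H + W*W) = 2 - (H² + W²) = 2 + (-H² - W²) = 2 - H² - W²)
(13586 - 1*(-4214))/V(R(-8), 315) = (13586 - 1*(-4214))/(2 - (-11*(-8))² - 1*315²) = (13586 + 4214)/(2 - 1*88² - 1*99225) = 17800/(2 - 1*7744 - 99225) = 17800/(2 - 7744 - 99225) = 17800/(-106967) = 17800*(-1/106967) = -17800/106967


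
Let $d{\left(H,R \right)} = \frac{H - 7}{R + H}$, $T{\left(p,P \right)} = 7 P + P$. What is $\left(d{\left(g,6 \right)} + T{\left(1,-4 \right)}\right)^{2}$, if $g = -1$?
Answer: $\frac{28224}{25} \approx 1129.0$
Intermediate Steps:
$T{\left(p,P \right)} = 8 P$
$d{\left(H,R \right)} = \frac{-7 + H}{H + R}$
$\left(d{\left(g,6 \right)} + T{\left(1,-4 \right)}\right)^{2} = \left(\frac{-7 - 1}{-1 + 6} + 8 \left(-4\right)\right)^{2} = \left(\frac{1}{5} \left(-8\right) - 32\right)^{2} = \left(- \frac{8}{5} - 32\right)^{2} = \left(- \frac{168}{5}\right)^{2} = \frac{28224}{25}$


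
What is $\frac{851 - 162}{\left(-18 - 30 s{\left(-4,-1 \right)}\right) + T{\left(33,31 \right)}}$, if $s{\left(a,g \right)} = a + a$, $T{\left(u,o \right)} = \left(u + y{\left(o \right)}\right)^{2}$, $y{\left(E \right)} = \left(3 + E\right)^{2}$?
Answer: $\frac{689}{1413943} \approx 0.00048729$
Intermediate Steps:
$T{\left(u,o \right)} = \left(u + \left(3 + o\right)^{2}\right)^{2}$
$s{\left(a,g \right)} = 2 a$
$\frac{851 - 162}{\left(-18 - 30 s{\left(-4,-1 \right)}\right) + T{\left(33,31 \right)}} = \frac{851 - 162}{\left(-18 - 30 \cdot 2 \left(-4\right)\right) + \left(33 + \left(3 + 31\right)^{2}\right)^{2}} = \frac{851 + \left(-901 + 739\right)}{\left(-18 - -240\right) + \left(33 + 34^{2}\right)^{2}} = \frac{851 - 162}{\left(-18 + 240\right) + \left(33 + 1156\right)^{2}} = \frac{689}{222 + 1189^{2}} = \frac{689}{222 + 1413721} = \frac{689}{1413943}$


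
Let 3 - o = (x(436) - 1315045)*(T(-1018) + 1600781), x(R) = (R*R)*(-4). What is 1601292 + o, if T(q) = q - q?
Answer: 3322308911344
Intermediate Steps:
T(q) = 0
x(R) = -4*R**2 (x(R) = R**2*(-4) = -4*R**2)
o = 3322307310052 (o = 3 - (-4*436**2 - 1315045)*(0 + 1600781) = 3 - (-4*190096 - 1315045)*1600781 = 3 - (-760384 - 1315045)*1600781 = 3 - (-2075429)*1600781 = 3 - 1*(-3322307310049) = 3 + 3322307310049 = 3322307310052)
1601292 + o = 1601292 + 3322307310052 = 3322308911344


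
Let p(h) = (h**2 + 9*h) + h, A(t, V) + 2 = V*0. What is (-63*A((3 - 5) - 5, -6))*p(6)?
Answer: 12096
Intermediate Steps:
A(t, V) = -2 (A(t, V) = -2 + V*0 = -2 + 0 = -2)
p(h) = h**2 + 10*h
(-63*A((3 - 5) - 5, -6))*p(6) = (-63*(-2))*(6*(10 + 6)) = 126*(6*16) = 126*96 = 12096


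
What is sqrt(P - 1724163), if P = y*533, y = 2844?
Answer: I*sqrt(208311) ≈ 456.41*I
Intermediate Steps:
P = 1515852 (P = 2844*533 = 1515852)
sqrt(P - 1724163) = sqrt(1515852 - 1724163) = sqrt(-208311) = I*sqrt(208311)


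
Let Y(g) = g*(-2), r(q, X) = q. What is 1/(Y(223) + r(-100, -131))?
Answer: -1/546 ≈ -0.0018315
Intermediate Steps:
Y(g) = -2*g
1/(Y(223) + r(-100, -131)) = 1/(-2*223 - 100) = 1/(-446 - 100) = 1/(-546) = -1/546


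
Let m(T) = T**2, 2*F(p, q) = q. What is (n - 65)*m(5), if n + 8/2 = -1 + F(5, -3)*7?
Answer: -4025/2 ≈ -2012.5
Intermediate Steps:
F(p, q) = q/2
n = -31/2 (n = -4 + (-1 + ((1/2)*(-3))*7) = -4 + (-1 - 3/2*7) = -4 + (-1 - 21/2) = -4 - 23/2 = -31/2 ≈ -15.500)
(n - 65)*m(5) = (-31/2 - 65)*5**2 = -161/2*25 = -4025/2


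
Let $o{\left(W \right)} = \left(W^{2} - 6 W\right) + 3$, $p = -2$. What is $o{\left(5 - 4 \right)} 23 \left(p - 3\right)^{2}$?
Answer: $-1150$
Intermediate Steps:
$o{\left(W \right)} = 3 + W^{2} - 6 W$
$o{\left(5 - 4 \right)} 23 \left(p - 3\right)^{2} = \left(3 + \left(5 - 4\right)^{2} - 6 \left(5 - 4\right)\right) 23 \left(-2 - 3\right)^{2} = \left(3 + 1^{2} - 6\right) 23 \left(-5\right)^{2} = \left(3 + 1 - 6\right) 23 \cdot 25 = \left(-2\right) 23 \cdot 25 = \left(-46\right) 25 = -1150$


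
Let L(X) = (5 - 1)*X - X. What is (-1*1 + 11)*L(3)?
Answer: 90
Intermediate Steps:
L(X) = 3*X (L(X) = 4*X - X = 3*X)
(-1*1 + 11)*L(3) = (-1*1 + 11)*(3*3) = (-1 + 11)*9 = 10*9 = 90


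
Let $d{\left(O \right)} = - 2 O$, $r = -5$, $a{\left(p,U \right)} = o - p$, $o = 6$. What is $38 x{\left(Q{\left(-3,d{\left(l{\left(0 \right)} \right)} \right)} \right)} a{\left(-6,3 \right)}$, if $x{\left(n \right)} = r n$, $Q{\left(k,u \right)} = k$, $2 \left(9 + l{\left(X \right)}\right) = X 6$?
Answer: $6840$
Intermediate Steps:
$a{\left(p,U \right)} = 6 - p$
$l{\left(X \right)} = -9 + 3 X$ ($l{\left(X \right)} = -9 + \frac{X 6}{2} = -9 + \frac{6 X}{2} = -9 + 3 X$)
$x{\left(n \right)} = - 5 n$
$38 x{\left(Q{\left(-3,d{\left(l{\left(0 \right)} \right)} \right)} \right)} a{\left(-6,3 \right)} = 38 \left(\left(-5\right) \left(-3\right)\right) \left(6 - -6\right) = 38 \cdot 15 \left(6 + 6\right) = 570 \cdot 12 = 6840$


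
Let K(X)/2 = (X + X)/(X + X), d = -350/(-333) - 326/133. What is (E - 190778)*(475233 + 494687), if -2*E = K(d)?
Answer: -185040367680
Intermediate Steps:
d = -62008/44289 (d = -350*(-1/333) - 326*1/133 = 350/333 - 326/133 = -62008/44289 ≈ -1.4001)
K(X) = 2 (K(X) = 2*((X + X)/(X + X)) = 2*((2*X)/((2*X))) = 2*((2*X)*(1/(2*X))) = 2*1 = 2)
E = -1 (E = -1/2*2 = -1)
(E - 190778)*(475233 + 494687) = (-1 - 190778)*(475233 + 494687) = -190779*969920 = -185040367680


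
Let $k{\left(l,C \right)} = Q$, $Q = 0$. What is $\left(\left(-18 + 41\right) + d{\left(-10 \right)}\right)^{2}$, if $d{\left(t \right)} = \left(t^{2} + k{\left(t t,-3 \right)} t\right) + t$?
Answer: $12769$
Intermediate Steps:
$k{\left(l,C \right)} = 0$
$d{\left(t \right)} = t + t^{2}$ ($d{\left(t \right)} = \left(t^{2} + 0 t\right) + t = \left(t^{2} + 0\right) + t = t^{2} + t = t + t^{2}$)
$\left(\left(-18 + 41\right) + d{\left(-10 \right)}\right)^{2} = \left(\left(-18 + 41\right) - 10 \left(1 - 10\right)\right)^{2} = \left(23 - -90\right)^{2} = \left(23 + 90\right)^{2} = 113^{2} = 12769$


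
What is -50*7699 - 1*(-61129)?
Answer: -323821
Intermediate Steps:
-50*7699 - 1*(-61129) = -384950 + 61129 = -323821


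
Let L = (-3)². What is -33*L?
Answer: -297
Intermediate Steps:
L = 9
-33*L = -33*9 = -297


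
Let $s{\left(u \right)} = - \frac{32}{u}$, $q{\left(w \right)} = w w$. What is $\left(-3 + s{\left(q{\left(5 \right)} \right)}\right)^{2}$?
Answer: $\frac{11449}{625} \approx 18.318$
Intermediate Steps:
$q{\left(w \right)} = w^{2}$
$\left(-3 + s{\left(q{\left(5 \right)} \right)}\right)^{2} = \left(-3 - \frac{32}{5^{2}}\right)^{2} = \left(-3 - \frac{32}{25}\right)^{2} = \left(- \frac{107}{25}\right)^{2} = \frac{11449}{625}$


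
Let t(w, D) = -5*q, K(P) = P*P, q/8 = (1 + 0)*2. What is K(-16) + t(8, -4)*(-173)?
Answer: 14096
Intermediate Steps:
q = 16 (q = 8*((1 + 0)*2) = 8*(1*2) = 8*2 = 16)
K(P) = P**2
t(w, D) = -80 (t(w, D) = -5*16 = -80)
K(-16) + t(8, -4)*(-173) = (-16)**2 - 80*(-173) = 256 + 13840 = 14096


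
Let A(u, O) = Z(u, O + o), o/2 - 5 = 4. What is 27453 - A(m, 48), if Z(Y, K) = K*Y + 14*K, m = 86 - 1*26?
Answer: 22569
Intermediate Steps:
o = 18 (o = 10 + 2*4 = 10 + 8 = 18)
m = 60 (m = 86 - 26 = 60)
Z(Y, K) = 14*K + K*Y
A(u, O) = (14 + u)*(18 + O) (A(u, O) = (O + 18)*(14 + u) = (18 + O)*(14 + u) = (14 + u)*(18 + O))
27453 - A(m, 48) = 27453 - (14 + 60)*(18 + 48) = 27453 - 74*66 = 27453 - 1*4884 = 27453 - 4884 = 22569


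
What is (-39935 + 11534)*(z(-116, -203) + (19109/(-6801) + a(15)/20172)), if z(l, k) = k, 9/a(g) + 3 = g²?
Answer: 6593416085441237/1128004792 ≈ 5.8452e+6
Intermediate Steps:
a(g) = 9/(-3 + g²)
(-39935 + 11534)*(z(-116, -203) + (19109/(-6801) + a(15)/20172)) = (-39935 + 11534)*(-203 + (19109/(-6801) + (9/(-3 + 15²))/20172)) = -28401*(-203 + (19109*(-1/6801) + (9/(-3 + 225))*(1/20172))) = -28401*(-203 + (-19109/6801 + (9/222)*(1/20172))) = -28401*(-203 + (-19109/6801 + (9*(1/222))*(1/20172))) = -28401*(-203 + (-19109/6801 + (3/74)*(1/20172))) = -28401*(-203 + (-19109/6801 + 1/497576)) = -28401*(-203 - 9508172983/3384014376) = -28401*(-696463091311/3384014376) = 6593416085441237/1128004792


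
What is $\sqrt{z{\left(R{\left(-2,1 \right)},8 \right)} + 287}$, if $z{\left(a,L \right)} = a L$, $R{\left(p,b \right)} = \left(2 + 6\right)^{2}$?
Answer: $\sqrt{799} \approx 28.267$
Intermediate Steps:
$R{\left(p,b \right)} = 64$ ($R{\left(p,b \right)} = 8^{2} = 64$)
$z{\left(a,L \right)} = L a$
$\sqrt{z{\left(R{\left(-2,1 \right)},8 \right)} + 287} = \sqrt{8 \cdot 64 + 287} = \sqrt{512 + 287} = \sqrt{799}$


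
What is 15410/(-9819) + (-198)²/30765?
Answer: -29714858/100693845 ≈ -0.29510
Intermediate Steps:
15410/(-9819) + (-198)²/30765 = 15410*(-1/9819) + 39204*(1/30765) = -15410/9819 + 13068/10255 = -29714858/100693845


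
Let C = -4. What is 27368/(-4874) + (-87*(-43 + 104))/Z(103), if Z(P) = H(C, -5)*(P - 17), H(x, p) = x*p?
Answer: -36469639/4191640 ≈ -8.7006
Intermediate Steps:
H(x, p) = p*x
Z(P) = -340 + 20*P (Z(P) = (-5*(-4))*(P - 17) = 20*(-17 + P) = -340 + 20*P)
27368/(-4874) + (-87*(-43 + 104))/Z(103) = 27368/(-4874) + (-87*(-43 + 104))/(-340 + 20*103) = 27368*(-1/4874) + (-87*61)/(-340 + 2060) = -13684/2437 - 5307/1720 = -36469639/4191640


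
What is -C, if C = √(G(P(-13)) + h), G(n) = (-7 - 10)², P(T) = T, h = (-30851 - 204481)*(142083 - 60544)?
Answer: -I*√19188735659 ≈ -1.3852e+5*I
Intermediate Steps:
h = -19188735948 (h = -235332*81539 = -19188735948)
G(n) = 289 (G(n) = (-17)² = 289)
C = I*√19188735659 (C = √(289 - 19188735948) = √(-19188735659) = I*√19188735659 ≈ 1.3852e+5*I)
-C = -I*√19188735659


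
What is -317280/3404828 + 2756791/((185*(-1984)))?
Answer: -2375713409537/312427017280 ≈ -7.6041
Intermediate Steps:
-317280/3404828 + 2756791/((185*(-1984))) = -317280*1/3404828 + 2756791/(-367040) = -79320/851207 + 2756791*(-1/367040) = -79320/851207 - 2756791/367040 = -2375713409537/312427017280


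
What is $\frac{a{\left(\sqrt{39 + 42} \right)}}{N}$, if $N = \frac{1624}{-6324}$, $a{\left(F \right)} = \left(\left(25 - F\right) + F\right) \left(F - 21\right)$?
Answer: $\frac{237150}{203} \approx 1168.2$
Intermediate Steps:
$a{\left(F \right)} = -525 + 25 F$ ($a{\left(F \right)} = 25 \left(-21 + F\right) = -525 + 25 F$)
$N = - \frac{406}{1581}$ ($N = 1624 \left(- \frac{1}{6324}\right) = - \frac{406}{1581} \approx -0.2568$)
$\frac{a{\left(\sqrt{39 + 42} \right)}}{N} = \frac{-525 + 25 \sqrt{39 + 42}}{- \frac{406}{1581}} = \left(-525 + 25 \sqrt{81}\right) \left(- \frac{1581}{406}\right) = \left(-525 + 25 \cdot 9\right) \left(- \frac{1581}{406}\right) = \left(-525 + 225\right) \left(- \frac{1581}{406}\right) = \left(-300\right) \left(- \frac{1581}{406}\right) = \frac{237150}{203}$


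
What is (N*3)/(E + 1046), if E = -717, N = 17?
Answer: 51/329 ≈ 0.15502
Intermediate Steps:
(N*3)/(E + 1046) = (17*3)/(-717 + 1046) = 51/329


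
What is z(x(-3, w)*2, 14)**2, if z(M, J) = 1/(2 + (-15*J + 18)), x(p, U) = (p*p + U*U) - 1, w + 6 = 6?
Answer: 1/36100 ≈ 2.7701e-5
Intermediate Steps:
w = 0 (w = -6 + 6 = 0)
x(p, U) = -1 + U**2 + p**2 (x(p, U) = (p**2 + U**2) - 1 = (U**2 + p**2) - 1 = -1 + U**2 + p**2)
z(M, J) = 1/(20 - 15*J) (z(M, J) = 1/(2 + (18 - 15*J)) = 1/(20 - 15*J))
z(x(-3, w)*2, 14)**2 = (-1/(-20 + 15*14))**2 = (-1/(-20 + 210))**2 = (-1/190)**2 = 1/36100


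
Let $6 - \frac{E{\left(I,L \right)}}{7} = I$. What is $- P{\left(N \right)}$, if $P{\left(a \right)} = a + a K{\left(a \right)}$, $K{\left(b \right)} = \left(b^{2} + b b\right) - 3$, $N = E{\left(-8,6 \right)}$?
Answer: $-1882188$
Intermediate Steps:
$E{\left(I,L \right)} = 42 - 7 I$
$N = 98$ ($N = 42 - -56 = 42 + 56 = 98$)
$K{\left(b \right)} = -3 + 2 b^{2}$ ($K{\left(b \right)} = \left(b^{2} + b^{2}\right) - 3 = 2 b^{2} - 3 = -3 + 2 b^{2}$)
$P{\left(a \right)} = a + a \left(-3 + 2 a^{2}\right)$
$- P{\left(N \right)} = - 2 \cdot 98 \left(-1 + 98^{2}\right) = - 2 \cdot 98 \left(-1 + 9604\right) = - 2 \cdot 98 \cdot 9603 = \left(-1\right) 1882188 = -1882188$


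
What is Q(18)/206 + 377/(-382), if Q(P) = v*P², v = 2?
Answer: 84937/39346 ≈ 2.1587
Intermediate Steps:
Q(P) = 2*P²
Q(18)/206 + 377/(-382) = (2*18²)/206 + 377/(-382) = (2*324)*(1/206) + 377*(-1/382) = 648*(1/206) - 377/382 = 324/103 - 377/382 = 84937/39346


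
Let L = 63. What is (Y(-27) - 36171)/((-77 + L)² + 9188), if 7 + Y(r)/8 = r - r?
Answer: -2131/552 ≈ -3.8605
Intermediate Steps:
Y(r) = -56 (Y(r) = -56 + 8*(r - r) = -56 + 8*0 = -56 + 0 = -56)
(Y(-27) - 36171)/((-77 + L)² + 9188) = (-56 - 36171)/((-77 + 63)² + 9188) = -36227/((-14)² + 9188) = -36227/(196 + 9188) = -36227/9384 = -36227*1/9384 = -2131/552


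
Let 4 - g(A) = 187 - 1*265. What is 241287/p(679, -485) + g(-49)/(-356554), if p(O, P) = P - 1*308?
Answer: -43015955012/141373661 ≈ -304.27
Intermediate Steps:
p(O, P) = -308 + P (p(O, P) = P - 308 = -308 + P)
g(A) = 82 (g(A) = 4 - (187 - 1*265) = 4 - (187 - 265) = 4 - 1*(-78) = 4 + 78 = 82)
241287/p(679, -485) + g(-49)/(-356554) = 241287/(-308 - 485) + 82/(-356554) = 241287/(-793) + 82*(-1/356554) = 241287*(-1/793) - 41/178277 = -241287/793 - 41/178277 = -43015955012/141373661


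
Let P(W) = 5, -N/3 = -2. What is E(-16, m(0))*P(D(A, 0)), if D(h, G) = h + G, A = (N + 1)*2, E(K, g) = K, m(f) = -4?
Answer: -80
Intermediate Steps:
N = 6 (N = -3*(-2) = 6)
A = 14 (A = (6 + 1)*2 = 7*2 = 14)
D(h, G) = G + h
E(-16, m(0))*P(D(A, 0)) = -16*5 = -80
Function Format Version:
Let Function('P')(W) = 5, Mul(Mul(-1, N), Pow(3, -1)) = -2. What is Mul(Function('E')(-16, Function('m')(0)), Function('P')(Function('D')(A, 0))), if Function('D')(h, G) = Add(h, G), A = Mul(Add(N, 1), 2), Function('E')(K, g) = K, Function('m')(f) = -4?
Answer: -80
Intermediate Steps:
N = 6 (N = Mul(-3, -2) = 6)
A = 14 (A = Mul(Add(6, 1), 2) = Mul(7, 2) = 14)
Function('D')(h, G) = Add(G, h)
Mul(Function('E')(-16, Function('m')(0)), Function('P')(Function('D')(A, 0))) = Mul(-16, 5) = -80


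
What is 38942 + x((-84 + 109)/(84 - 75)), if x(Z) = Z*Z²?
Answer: 28404343/729 ≈ 38963.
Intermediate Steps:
x(Z) = Z³
38942 + x((-84 + 109)/(84 - 75)) = 38942 + ((-84 + 109)/(84 - 75))³ = 38942 + (25/9)³ = 38942 + 15625/729 = 28404343/729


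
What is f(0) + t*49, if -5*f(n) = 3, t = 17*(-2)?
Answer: -8333/5 ≈ -1666.6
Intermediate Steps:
t = -34
f(n) = -3/5 (f(n) = -1/5*3 = -3/5)
f(0) + t*49 = -3/5 - 34*49 = -3/5 - 1666 = -8333/5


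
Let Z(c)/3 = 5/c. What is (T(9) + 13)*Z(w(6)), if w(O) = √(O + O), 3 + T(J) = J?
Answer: 95*√3/2 ≈ 82.272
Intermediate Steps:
T(J) = -3 + J
w(O) = √2*√O (w(O) = √(2*O) = √2*√O)
Z(c) = 15/c (Z(c) = 3*(5/c) = 15/c)
(T(9) + 13)*Z(w(6)) = ((-3 + 9) + 13)*(15/((√2*√6))) = (6 + 13)*(15/((2*√3))) = 19*(15*(√3/6)) = 19*(5*√3/2) = 95*√3/2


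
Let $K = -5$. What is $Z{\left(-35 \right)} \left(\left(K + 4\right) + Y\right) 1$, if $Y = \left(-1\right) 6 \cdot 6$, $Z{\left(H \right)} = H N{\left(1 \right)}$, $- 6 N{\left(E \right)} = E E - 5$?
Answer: $\frac{2590}{3} \approx 863.33$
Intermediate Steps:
$N{\left(E \right)} = \frac{5}{6} - \frac{E^{2}}{6}$ ($N{\left(E \right)} = - \frac{E E - 5}{6} = - \frac{E^{2} - 5}{6} = - \frac{-5 + E^{2}}{6} = \frac{5}{6} - \frac{E^{2}}{6}$)
$Z{\left(H \right)} = \frac{2 H}{3}$ ($Z{\left(H \right)} = H \left(\frac{5}{6} - \frac{1^{2}}{6}\right) = H \left(\frac{5}{6} - \frac{1}{6}\right) = H \frac{2}{3} = \frac{2 H}{3}$)
$Y = -36$ ($Y = \left(-6\right) 6 = -36$)
$Z{\left(-35 \right)} \left(\left(K + 4\right) + Y\right) 1 = \frac{2}{3} \left(-35\right) \left(\left(-5 + 4\right) - 36\right) 1 = - \frac{70 \left(-1 - 36\right) 1}{3} = - \frac{70 \left(\left(-37\right) 1\right)}{3} = \left(- \frac{70}{3}\right) \left(-37\right) = \frac{2590}{3}$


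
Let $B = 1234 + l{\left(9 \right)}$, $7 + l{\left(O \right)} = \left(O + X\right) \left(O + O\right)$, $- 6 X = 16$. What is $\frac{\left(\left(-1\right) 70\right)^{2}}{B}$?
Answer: $\frac{4900}{1341} \approx 3.654$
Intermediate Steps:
$X = - \frac{8}{3}$ ($X = \left(- \frac{1}{6}\right) 16 = - \frac{8}{3} \approx -2.6667$)
$l{\left(O \right)} = -7 + 2 O \left(- \frac{8}{3} + O\right)$ ($l{\left(O \right)} = -7 + \left(O - \frac{8}{3}\right) \left(O + O\right) = -7 + \left(- \frac{8}{3} + O\right) 2 O = -7 + 2 O \left(- \frac{8}{3} + O\right)$)
$B = 1341$ ($B = 1234 - \left(55 - 162\right) = 1234 - -107 = 1234 + 107 = 1341$)
$\frac{\left(\left(-1\right) 70\right)^{2}}{B} = \frac{\left(\left(-1\right) 70\right)^{2}}{1341} = \left(-70\right)^{2} \cdot \frac{1}{1341} = 4900 \cdot \frac{1}{1341} = \frac{4900}{1341}$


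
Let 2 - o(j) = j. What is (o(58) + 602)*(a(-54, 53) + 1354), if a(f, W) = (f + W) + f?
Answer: 709254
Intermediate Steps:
a(f, W) = W + 2*f (a(f, W) = (W + f) + f = W + 2*f)
o(j) = 2 - j
(o(58) + 602)*(a(-54, 53) + 1354) = ((2 - 1*58) + 602)*((53 + 2*(-54)) + 1354) = ((2 - 58) + 602)*((53 - 108) + 1354) = (-56 + 602)*(-55 + 1354) = 546*1299 = 709254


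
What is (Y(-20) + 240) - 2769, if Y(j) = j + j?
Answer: -2569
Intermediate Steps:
Y(j) = 2*j
(Y(-20) + 240) - 2769 = (2*(-20) + 240) - 2769 = (-40 + 240) - 2769 = 200 - 2769 = -2569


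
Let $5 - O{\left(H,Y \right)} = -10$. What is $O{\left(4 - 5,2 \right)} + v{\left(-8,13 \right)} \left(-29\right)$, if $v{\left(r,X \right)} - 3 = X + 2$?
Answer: $-507$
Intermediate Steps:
$O{\left(H,Y \right)} = 15$ ($O{\left(H,Y \right)} = 5 - -10 = 5 + 10 = 15$)
$v{\left(r,X \right)} = 5 + X$ ($v{\left(r,X \right)} = 3 + \left(X + 2\right) = 3 + \left(2 + X\right) = 5 + X$)
$O{\left(4 - 5,2 \right)} + v{\left(-8,13 \right)} \left(-29\right) = 15 + \left(5 + 13\right) \left(-29\right) = 15 + 18 \left(-29\right) = 15 - 522 = -507$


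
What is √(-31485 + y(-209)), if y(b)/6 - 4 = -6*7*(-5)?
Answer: I*√30201 ≈ 173.78*I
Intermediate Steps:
y(b) = 1284 (y(b) = 24 + 6*(-6*7*(-5)) = 24 + 6*(-42*(-5)) = 24 + 6*210 = 24 + 1260 = 1284)
√(-31485 + y(-209)) = √(-31485 + 1284) = √(-30201) = I*√30201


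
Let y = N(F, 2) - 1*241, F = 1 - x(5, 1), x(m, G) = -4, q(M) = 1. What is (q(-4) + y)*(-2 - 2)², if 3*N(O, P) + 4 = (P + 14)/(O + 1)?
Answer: -34624/9 ≈ -3847.1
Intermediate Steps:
F = 5 (F = 1 - 1*(-4) = 1 + 4 = 5)
N(O, P) = -4/3 + (14 + P)/(3*(1 + O)) (N(O, P) = -4/3 + ((P + 14)/(O + 1))/3 = -4/3 + ((14 + P)/(1 + O))/3 = -4/3 + (14 + P)/(3*(1 + O)))
y = -2173/9 (y = (10 + 2 - 4*5)/(3*(1 + 5)) - 1*241 = (⅓)*(10 + 2 - 20)/6 - 241 = (⅓)*(⅙)*(-8) - 241 = -4/9 - 241 = -2173/9 ≈ -241.44)
(q(-4) + y)*(-2 - 2)² = (1 - 2173/9)*(-2 - 2)² = -2164/9*(-4)² = -2164/9*16 = -34624/9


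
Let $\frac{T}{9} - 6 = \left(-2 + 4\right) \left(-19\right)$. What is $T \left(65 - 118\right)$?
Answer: $15264$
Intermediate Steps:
$T = -288$ ($T = 54 + 9 \left(-2 + 4\right) \left(-19\right) = 54 + 9 \cdot 2 \left(-19\right) = 54 + 9 \left(-38\right) = 54 - 342 = -288$)
$T \left(65 - 118\right) = - 288 \left(65 - 118\right) = \left(-288\right) \left(-53\right) = 15264$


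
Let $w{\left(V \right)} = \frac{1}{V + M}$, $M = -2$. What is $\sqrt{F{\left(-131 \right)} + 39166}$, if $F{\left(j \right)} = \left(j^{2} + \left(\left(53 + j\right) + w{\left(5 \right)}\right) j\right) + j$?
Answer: $\frac{\sqrt{597333}}{3} \approx 257.62$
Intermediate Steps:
$w{\left(V \right)} = \frac{1}{-2 + V}$ ($w{\left(V \right)} = \frac{1}{V - 2} = \frac{1}{-2 + V}$)
$F{\left(j \right)} = j + j^{2} + j \left(\frac{160}{3} + j\right)$ ($F{\left(j \right)} = \left(j^{2} + \left(\left(53 + j\right) + \frac{1}{-2 + 5}\right) j\right) + j = \left(j^{2} + \left(\left(53 + j\right) + \frac{1}{3}\right) j\right) + j = \left(j^{2} + \left(\frac{160}{3} + j\right) j\right) + j = \left(j^{2} + j \left(\frac{160}{3} + j\right)\right) + j = j + j^{2} + j \left(\frac{160}{3} + j\right)$)
$\sqrt{F{\left(-131 \right)} + 39166} = \sqrt{\frac{1}{3} \left(-131\right) \left(163 + 6 \left(-131\right)\right) + 39166} = \sqrt{\frac{1}{3} \left(-131\right) \left(163 - 786\right) + 39166} = \sqrt{\frac{1}{3} \left(-131\right) \left(-623\right) + 39166} = \sqrt{\frac{81613}{3} + 39166} = \sqrt{\frac{199111}{3}} = \frac{\sqrt{597333}}{3}$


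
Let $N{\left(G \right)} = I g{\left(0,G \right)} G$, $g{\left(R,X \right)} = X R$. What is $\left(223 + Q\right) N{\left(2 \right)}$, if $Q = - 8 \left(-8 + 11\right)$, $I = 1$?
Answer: $0$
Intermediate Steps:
$g{\left(R,X \right)} = R X$
$Q = -24$ ($Q = \left(-8\right) 3 = -24$)
$N{\left(G \right)} = 0$ ($N{\left(G \right)} = 1 \cdot 0 G G = 1 \cdot 0 G = 0 G = 0$)
$\left(223 + Q\right) N{\left(2 \right)} = \left(223 - 24\right) 0 = 199 \cdot 0 = 0$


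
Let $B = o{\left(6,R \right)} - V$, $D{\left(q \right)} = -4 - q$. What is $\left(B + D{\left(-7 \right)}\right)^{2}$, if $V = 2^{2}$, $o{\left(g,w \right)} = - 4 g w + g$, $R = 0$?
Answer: $25$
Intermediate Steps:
$o{\left(g,w \right)} = g - 4 g w$ ($o{\left(g,w \right)} = - 4 g w + g = g - 4 g w$)
$V = 4$
$B = 2$ ($B = 6 \left(1 - 0\right) - 4 = 6 \left(1 + 0\right) - 4 = 6 \cdot 1 - 4 = 6 - 4 = 2$)
$\left(B + D{\left(-7 \right)}\right)^{2} = \left(2 - -3\right)^{2} = \left(2 + \left(-4 + 7\right)\right)^{2} = \left(2 + 3\right)^{2} = 5^{2} = 25$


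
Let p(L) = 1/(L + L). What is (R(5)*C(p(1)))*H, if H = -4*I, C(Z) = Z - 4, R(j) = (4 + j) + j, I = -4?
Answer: -784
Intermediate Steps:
p(L) = 1/(2*L)
R(j) = 4 + 2*j
C(Z) = -4 + Z
H = 16 (H = -4*(-4) = 16)
(R(5)*C(p(1)))*H = ((4 + 2*5)*(-4 + (½)/1))*16 = ((4 + 10)*(-4 + (½)*1))*16 = (14*(-4 + ½))*16 = (14*(-7/2))*16 = -49*16 = -784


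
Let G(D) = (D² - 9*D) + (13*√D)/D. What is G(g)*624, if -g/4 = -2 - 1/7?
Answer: -112320/49 + 1352*√105/5 ≈ 478.53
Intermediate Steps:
g = 60/7 (g = -4*(-2 - 1/7) = -4*(-2 - 1*⅐) = -4*(-2 - ⅐) = -4*(-15/7) = 60/7 ≈ 8.5714)
G(D) = D² - 9*D + 13/√D (G(D) = (D² - 9*D) + 13/√D = D² - 9*D + 13/√D)
G(g)*624 = ((60/7)² - 9*60/7 + 13/√(60/7))*624 = (3600/49 - 540/7 + 13*(√105/30))*624 = (3600/49 - 540/7 + 13*√105/30)*624 = (-180/49 + 13*√105/30)*624 = -112320/49 + 1352*√105/5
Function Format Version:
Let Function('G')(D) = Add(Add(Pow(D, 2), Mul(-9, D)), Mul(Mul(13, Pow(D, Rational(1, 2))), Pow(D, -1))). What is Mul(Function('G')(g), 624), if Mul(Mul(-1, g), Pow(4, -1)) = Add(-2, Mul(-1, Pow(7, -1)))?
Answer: Add(Rational(-112320, 49), Mul(Rational(1352, 5), Pow(105, Rational(1, 2)))) ≈ 478.53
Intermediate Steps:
g = Rational(60, 7) (g = Mul(-4, Add(-2, Mul(-1, Pow(7, -1)))) = Mul(-4, Add(-2, Mul(-1, Rational(1, 7)))) = Mul(-4, Add(-2, Rational(-1, 7))) = Mul(-4, Rational(-15, 7)) = Rational(60, 7) ≈ 8.5714)
Function('G')(D) = Add(Pow(D, 2), Mul(-9, D), Mul(13, Pow(D, Rational(-1, 2)))) (Function('G')(D) = Add(Add(Pow(D, 2), Mul(-9, D)), Mul(13, Pow(D, Rational(-1, 2)))) = Add(Pow(D, 2), Mul(-9, D), Mul(13, Pow(D, Rational(-1, 2)))))
Mul(Function('G')(g), 624) = Mul(Add(Pow(Rational(60, 7), 2), Mul(-9, Rational(60, 7)), Mul(13, Pow(Rational(60, 7), Rational(-1, 2)))), 624) = Mul(Add(Rational(3600, 49), Rational(-540, 7), Mul(13, Mul(Rational(1, 30), Pow(105, Rational(1, 2))))), 624) = Mul(Add(Rational(3600, 49), Rational(-540, 7), Mul(Rational(13, 30), Pow(105, Rational(1, 2)))), 624) = Mul(Add(Rational(-180, 49), Mul(Rational(13, 30), Pow(105, Rational(1, 2)))), 624) = Add(Rational(-112320, 49), Mul(Rational(1352, 5), Pow(105, Rational(1, 2))))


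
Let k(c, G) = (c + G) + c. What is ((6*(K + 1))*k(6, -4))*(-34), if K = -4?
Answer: 4896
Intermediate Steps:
k(c, G) = G + 2*c (k(c, G) = (G + c) + c = G + 2*c)
((6*(K + 1))*k(6, -4))*(-34) = ((6*(-4 + 1))*(-4 + 2*6))*(-34) = ((6*(-3))*(-4 + 12))*(-34) = -18*8*(-34) = -144*(-34) = 4896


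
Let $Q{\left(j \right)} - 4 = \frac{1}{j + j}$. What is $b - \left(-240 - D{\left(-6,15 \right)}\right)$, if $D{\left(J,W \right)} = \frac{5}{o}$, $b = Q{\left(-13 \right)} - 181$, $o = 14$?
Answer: $\frac{5762}{91} \approx 63.319$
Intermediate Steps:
$Q{\left(j \right)} = 4 + \frac{1}{2 j}$ ($Q{\left(j \right)} = 4 + \frac{1}{j + j} = 4 + \frac{1}{2 j}$)
$b = - \frac{4603}{26}$ ($b = \left(4 + \frac{1}{2 \left(-13\right)}\right) - 181 = \left(4 + \frac{1}{2} \left(- \frac{1}{13}\right)\right) - 181 = \left(4 - \frac{1}{26}\right) - 181 = \frac{103}{26} - 181 = - \frac{4603}{26} \approx -177.04$)
$D{\left(J,W \right)} = \frac{5}{14}$
$b - \left(-240 - D{\left(-6,15 \right)}\right) = - \frac{4603}{26} - \left(-240 - \frac{5}{14}\right) = - \frac{4603}{26} - - \frac{3365}{14} = - \frac{4603}{26} + \frac{3365}{14} = \frac{5762}{91}$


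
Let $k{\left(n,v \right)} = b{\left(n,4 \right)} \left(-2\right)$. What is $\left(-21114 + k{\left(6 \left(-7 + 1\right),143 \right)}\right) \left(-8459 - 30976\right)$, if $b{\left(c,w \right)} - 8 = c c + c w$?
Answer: $924119790$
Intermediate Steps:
$b{\left(c,w \right)} = 8 + c^{2} + c w$ ($b{\left(c,w \right)} = 8 + \left(c c + c w\right) = 8 + \left(c^{2} + c w\right) = 8 + c^{2} + c w$)
$k{\left(n,v \right)} = -16 - 8 n - 2 n^{2}$ ($k{\left(n,v \right)} = \left(8 + n^{2} + n 4\right) \left(-2\right) = \left(8 + n^{2} + 4 n\right) \left(-2\right) = -16 - 8 n - 2 n^{2}$)
$\left(-21114 + k{\left(6 \left(-7 + 1\right),143 \right)}\right) \left(-8459 - 30976\right) = \left(-21114 - \left(16 + 2 \cdot 36 \left(-7 + 1\right)^{2} + 8 \cdot 6 \left(-7 + 1\right)\right)\right) \left(-8459 - 30976\right) = \left(-21114 - \left(16 + 2592 + 8 \cdot 6 \left(-6\right)\right)\right) \left(-39435\right) = \left(-21114 - \left(-272 + 2592\right)\right) \left(-39435\right) = \left(-21114 - 2320\right) \left(-39435\right) = \left(-23434\right) \left(-39435\right) = 924119790$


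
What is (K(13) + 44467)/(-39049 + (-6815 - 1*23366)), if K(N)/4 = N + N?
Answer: -44571/69230 ≈ -0.64381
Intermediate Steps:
K(N) = 8*N (K(N) = 4*(N + N) = 4*(2*N) = 8*N)
(K(13) + 44467)/(-39049 + (-6815 - 1*23366)) = (8*13 + 44467)/(-39049 + (-6815 - 1*23366)) = (104 + 44467)/(-39049 + (-6815 - 23366)) = 44571/(-39049 - 30181) = 44571/(-69230) = 44571*(-1/69230) = -44571/69230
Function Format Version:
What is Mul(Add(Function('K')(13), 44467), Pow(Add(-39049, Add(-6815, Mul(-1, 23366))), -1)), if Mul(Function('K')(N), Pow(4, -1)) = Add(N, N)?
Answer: Rational(-44571, 69230) ≈ -0.64381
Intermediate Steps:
Function('K')(N) = Mul(8, N) (Function('K')(N) = Mul(4, Add(N, N)) = Mul(4, Mul(2, N)) = Mul(8, N))
Mul(Add(Function('K')(13), 44467), Pow(Add(-39049, Add(-6815, Mul(-1, 23366))), -1)) = Mul(Add(Mul(8, 13), 44467), Pow(Add(-39049, Add(-6815, Mul(-1, 23366))), -1)) = Mul(Add(104, 44467), Pow(Add(-39049, Add(-6815, -23366)), -1)) = Mul(44571, Pow(Add(-39049, -30181), -1)) = Mul(44571, Pow(-69230, -1)) = Mul(44571, Rational(-1, 69230)) = Rational(-44571, 69230)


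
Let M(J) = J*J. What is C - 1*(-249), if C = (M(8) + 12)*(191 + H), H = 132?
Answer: 24797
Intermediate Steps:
M(J) = J²
C = 24548 (C = (8² + 12)*(191 + 132) = (64 + 12)*323 = 76*323 = 24548)
C - 1*(-249) = 24548 - 1*(-249) = 24548 + 249 = 24797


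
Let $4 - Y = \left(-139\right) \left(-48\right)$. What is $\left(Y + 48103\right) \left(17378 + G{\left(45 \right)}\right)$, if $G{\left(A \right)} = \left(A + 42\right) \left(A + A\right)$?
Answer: $1044493480$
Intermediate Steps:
$G{\left(A \right)} = 2 A \left(42 + A\right)$ ($G{\left(A \right)} = \left(42 + A\right) 2 A = 2 A \left(42 + A\right)$)
$Y = -6668$ ($Y = 4 - \left(-139\right) \left(-48\right) = 4 - 6672 = -6668$)
$\left(Y + 48103\right) \left(17378 + G{\left(45 \right)}\right) = \left(-6668 + 48103\right) \left(17378 + 2 \cdot 45 \left(42 + 45\right)\right) = 41435 \left(17378 + 2 \cdot 45 \cdot 87\right) = 41435 \left(17378 + 7830\right) = 41435 \cdot 25208 = 1044493480$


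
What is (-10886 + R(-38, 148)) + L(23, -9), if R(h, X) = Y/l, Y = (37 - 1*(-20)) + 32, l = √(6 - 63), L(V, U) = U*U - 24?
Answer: -10829 - 89*I*√57/57 ≈ -10829.0 - 11.788*I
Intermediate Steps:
L(V, U) = -24 + U² (L(V, U) = U² - 24 = -24 + U²)
l = I*√57 (l = √(-57) = I*√57 ≈ 7.5498*I)
Y = 89 (Y = (37 + 20) + 32 = 57 + 32 = 89)
R(h, X) = -89*I*√57/57 (R(h, X) = 89/((I*√57)) = 89*(-I*√57/57) = -89*I*√57/57)
(-10886 + R(-38, 148)) + L(23, -9) = (-10886 - 89*I*√57/57) + (-24 + (-9)²) = (-10886 - 89*I*√57/57) + (-24 + 81) = (-10886 - 89*I*√57/57) + 57 = -10829 - 89*I*√57/57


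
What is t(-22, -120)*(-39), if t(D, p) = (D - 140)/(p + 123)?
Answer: 2106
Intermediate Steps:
t(D, p) = (-140 + D)/(123 + p)
t(-22, -120)*(-39) = ((-140 - 22)/(123 - 120))*(-39) = (-162/3)*(-39) = ((1/3)*(-162))*(-39) = -54*(-39) = 2106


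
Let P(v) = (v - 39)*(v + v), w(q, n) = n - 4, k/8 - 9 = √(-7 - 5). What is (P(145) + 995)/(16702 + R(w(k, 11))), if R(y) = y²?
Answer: 31735/16751 ≈ 1.8945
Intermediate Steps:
k = 72 + 16*I*√3 (k = 72 + 8*√(-7 - 5) = 72 + 8*√(-12) = 72 + 8*(2*I*√3) = 72 + 16*I*√3 ≈ 72.0 + 27.713*I)
w(q, n) = -4 + n
P(v) = 2*v*(-39 + v) (P(v) = (-39 + v)*(2*v) = 2*v*(-39 + v))
(P(145) + 995)/(16702 + R(w(k, 11))) = (2*145*(-39 + 145) + 995)/(16702 + (-4 + 11)²) = (2*145*106 + 995)/(16702 + 7²) = (30740 + 995)/(16702 + 49) = 31735/16751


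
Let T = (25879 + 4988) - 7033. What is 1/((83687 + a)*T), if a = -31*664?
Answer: 1/1503996902 ≈ 6.6489e-10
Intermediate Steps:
a = -20584
T = 23834 (T = 30867 - 7033 = 23834)
1/((83687 + a)*T) = 1/((83687 - 20584)*23834) = (1/23834)/63103 = (1/63103)*(1/23834) = 1/1503996902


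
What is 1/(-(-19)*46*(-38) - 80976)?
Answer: -1/114188 ≈ -8.7575e-6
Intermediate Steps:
1/(-(-19)*46*(-38) - 80976) = 1/(-19*(-46)*(-38) - 80976) = 1/(874*(-38) - 80976) = 1/(-33212 - 80976) = 1/(-114188) = -1/114188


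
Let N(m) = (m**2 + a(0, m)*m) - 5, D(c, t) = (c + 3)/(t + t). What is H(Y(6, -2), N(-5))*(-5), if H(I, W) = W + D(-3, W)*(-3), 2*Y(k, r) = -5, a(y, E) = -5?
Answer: -225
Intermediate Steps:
D(c, t) = (3 + c)/(2*t) (D(c, t) = (3 + c)/((2*t)) = (3 + c)*(1/(2*t)) = (3 + c)/(2*t))
Y(k, r) = -5/2 (Y(k, r) = (1/2)*(-5) = -5/2)
N(m) = -5 + m**2 - 5*m (N(m) = (m**2 - 5*m) - 5 = -5 + m**2 - 5*m)
H(I, W) = W (H(I, W) = W + ((3 - 3)/(2*W))*(-3) = W + ((1/2)*0/W)*(-3) = W + 0*(-3) = W + 0 = W)
H(Y(6, -2), N(-5))*(-5) = (-5 + (-5)**2 - 5*(-5))*(-5) = (-5 + 25 + 25)*(-5) = 45*(-5) = -225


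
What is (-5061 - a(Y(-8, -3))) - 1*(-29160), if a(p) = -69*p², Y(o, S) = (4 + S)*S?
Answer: 24720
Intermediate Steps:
Y(o, S) = S*(4 + S)
(-5061 - a(Y(-8, -3))) - 1*(-29160) = (-5061 - (-69)*(-3*(4 - 3))²) - 1*(-29160) = (-5061 - (-69)*(-3*1)²) + 29160 = (-5061 - (-69)*(-3)²) + 29160 = (-5061 - (-69)*9) + 29160 = (-5061 - 1*(-621)) + 29160 = (-5061 + 621) + 29160 = -4440 + 29160 = 24720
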